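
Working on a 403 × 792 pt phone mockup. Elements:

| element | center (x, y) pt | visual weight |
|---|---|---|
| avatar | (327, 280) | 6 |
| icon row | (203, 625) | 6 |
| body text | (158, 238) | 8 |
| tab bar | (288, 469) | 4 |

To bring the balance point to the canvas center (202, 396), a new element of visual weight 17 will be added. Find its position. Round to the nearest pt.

(158, 413)

After adding the new element, total weight = 6 + 6 + 8 + 4 + 17 = 41.
Along x: (5596 + 17·x) / 41 = 202 (existing moment 6·327 + 6·203 + 8·158 + 4·288 = 5596) ⇒ x = (8282 − 5596) / 17 ≈ 158.00.
Along y: (9210 + 17·y) / 41 = 396 (existing moment 6·280 + 6·625 + 8·238 + 4·469 = 9210) ⇒ y = (16236 − 9210) / 17 ≈ 413.29.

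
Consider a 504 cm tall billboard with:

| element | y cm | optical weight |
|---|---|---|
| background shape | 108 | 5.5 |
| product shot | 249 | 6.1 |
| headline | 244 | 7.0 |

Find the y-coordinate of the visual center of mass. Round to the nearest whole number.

y ≈ 205

Total weight = 5.5 + 6.1 + 7.0 = 18.6.
y: (5.5·108 + 6.1·249 + 7.0·244) / 18.6 = 3820.9 / 18.6 ≈ 205.42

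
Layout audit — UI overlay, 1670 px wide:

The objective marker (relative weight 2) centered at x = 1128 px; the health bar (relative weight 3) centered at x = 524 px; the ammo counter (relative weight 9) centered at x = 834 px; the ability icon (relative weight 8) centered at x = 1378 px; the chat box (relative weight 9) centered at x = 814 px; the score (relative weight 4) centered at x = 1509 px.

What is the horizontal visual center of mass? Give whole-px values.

Total weight = 2 + 3 + 9 + 8 + 9 + 4 = 35.
Σw·x = 35720; x̄ = 35720/35 ≈ 1020.57.

x ≈ 1021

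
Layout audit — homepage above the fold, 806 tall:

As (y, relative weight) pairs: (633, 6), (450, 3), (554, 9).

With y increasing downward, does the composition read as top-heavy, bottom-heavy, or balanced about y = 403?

bottom-heavy

Total weight = 6 + 3 + 9 = 18.
y-moment: 6·633 + 3·450 + 9·554 = 10134; centroid 10134/18 ≈ 563.00.
563.0 lies below (larger y than) the midline 403, so the layout is bottom-heavy.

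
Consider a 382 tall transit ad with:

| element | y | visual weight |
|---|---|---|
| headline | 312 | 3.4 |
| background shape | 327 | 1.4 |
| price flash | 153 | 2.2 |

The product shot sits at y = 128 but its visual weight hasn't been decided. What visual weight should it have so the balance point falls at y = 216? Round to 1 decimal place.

w ≈ 3.9

Known weights sum to 3.4 + 1.4 + 2.2 = 7.0; their moment is 3.4·312 + 1.4·327 + 2.2·153 = 1855.2.
Set Σw·y/Σw = 216: (1855.2 + 128w) = 216·(7.0 + w).
Rearranging, w·(128 − 216) = 216·7.0 − 1855.2 = -343.2, so w ≈ -343.2/-88 = 3.90.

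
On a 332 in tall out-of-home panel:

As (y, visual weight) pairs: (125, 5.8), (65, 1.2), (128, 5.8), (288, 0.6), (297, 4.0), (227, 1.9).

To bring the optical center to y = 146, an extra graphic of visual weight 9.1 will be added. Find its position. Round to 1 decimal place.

With the extra graphic, Σw becomes 5.8 + 1.2 + 5.8 + 0.6 + 4.0 + 1.9 + 9.1 = 28.4.
Along y: (3337.5 + 9.1·y) / 28.4 = 146 (existing moment 5.8·125 + 1.2·65 + 5.8·128 + 0.6·288 + 4.0·297 + 1.9·227 = 3337.5) ⇒ y = (4146.4 − 3337.5) / 9.1 ≈ 88.89.

y ≈ 88.9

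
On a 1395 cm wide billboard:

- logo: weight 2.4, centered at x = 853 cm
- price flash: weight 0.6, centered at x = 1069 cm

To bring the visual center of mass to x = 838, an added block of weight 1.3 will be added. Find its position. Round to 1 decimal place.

x ≈ 703.7

With the added block, Σw becomes 2.4 + 0.6 + 1.3 = 4.3.
x: target moment 4.3×838 = 3603.4; current 2.4·853 + 0.6·1069 = 2688.6; the added block supplies 914.8, so x = 914.8/1.3 ≈ 703.69.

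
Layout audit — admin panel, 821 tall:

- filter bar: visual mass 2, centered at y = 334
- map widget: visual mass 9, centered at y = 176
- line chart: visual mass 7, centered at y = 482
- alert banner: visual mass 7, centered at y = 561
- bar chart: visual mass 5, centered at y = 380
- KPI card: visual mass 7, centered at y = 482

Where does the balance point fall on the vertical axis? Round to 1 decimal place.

y ≈ 400.7

Weights sum to 2 + 9 + 7 + 7 + 5 + 7 = 37.
Σw·y = 14827; ȳ = 14827/37 ≈ 400.73.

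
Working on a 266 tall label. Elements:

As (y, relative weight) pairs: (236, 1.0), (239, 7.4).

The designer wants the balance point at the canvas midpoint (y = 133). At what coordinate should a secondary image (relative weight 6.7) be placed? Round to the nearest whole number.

y ≈ 1

With the secondary image, Σw becomes 1.0 + 7.4 + 6.7 = 15.1.
y: target moment 15.1×133 = 2008.3; current 1.0·236 + 7.4·239 = 2004.6; the secondary image supplies 3.7, so y = 3.7/6.7 ≈ 0.55.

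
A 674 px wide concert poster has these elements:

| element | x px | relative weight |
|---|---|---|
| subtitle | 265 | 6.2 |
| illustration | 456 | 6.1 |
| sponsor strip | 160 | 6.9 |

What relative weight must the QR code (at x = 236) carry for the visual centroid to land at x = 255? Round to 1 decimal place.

Known weights sum to 6.2 + 6.1 + 6.9 = 19.2; their moment is 6.2·265 + 6.1·456 + 6.9·160 = 5528.6.
Balance at x = 255 requires (5528.6 + w·236) / (19.2 + w) = 255.
So w = (255·19.2 − 5528.6)/(236 − 255) = -632.6/-19 ≈ 33.29.

w ≈ 33.3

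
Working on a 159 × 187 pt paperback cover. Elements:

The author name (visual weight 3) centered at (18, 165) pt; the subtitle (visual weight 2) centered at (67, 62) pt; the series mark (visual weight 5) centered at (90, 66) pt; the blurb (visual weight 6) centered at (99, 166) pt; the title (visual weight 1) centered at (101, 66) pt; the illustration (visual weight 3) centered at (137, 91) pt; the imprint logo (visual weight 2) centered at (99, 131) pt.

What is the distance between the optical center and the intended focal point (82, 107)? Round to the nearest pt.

Weights sum to 3 + 2 + 5 + 6 + 1 + 3 + 2 = 22.
x: (3·18 + 2·67 + 5·90 + 6·99 + 1·101 + 3·137 + 2·99) / 22 = 1942 / 22 ≈ 88.27
y: (3·165 + 2·62 + 5·66 + 6·166 + 1·66 + 3·91 + 2·131) / 22 = 2546 / 22 ≈ 115.73
Relative to (82, 107): Δ = (6.27, 8.73); |Δ| = √(6.27² + 8.73²) ≈ 10.75.

≈ 11 pt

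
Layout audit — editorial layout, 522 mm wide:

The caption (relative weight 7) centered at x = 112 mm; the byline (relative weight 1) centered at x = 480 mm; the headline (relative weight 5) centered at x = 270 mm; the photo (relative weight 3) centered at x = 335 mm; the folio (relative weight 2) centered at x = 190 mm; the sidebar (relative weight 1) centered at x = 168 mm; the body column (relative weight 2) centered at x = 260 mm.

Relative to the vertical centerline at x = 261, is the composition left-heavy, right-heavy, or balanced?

Weights sum to 7 + 1 + 5 + 3 + 2 + 1 + 2 = 21.
Σw·x = 4687; x̄ = 4687/21 ≈ 223.19.
223.2 lies left of the midline 261, so the layout is left-heavy.

left-heavy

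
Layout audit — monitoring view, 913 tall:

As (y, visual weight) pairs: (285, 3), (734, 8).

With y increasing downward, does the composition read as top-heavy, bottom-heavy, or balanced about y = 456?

bottom-heavy

Total weight = 3 + 8 = 11.
y: (3·285 + 8·734) / 11 = 6727 / 11 ≈ 611.55
Since 611.5 is below (larger y than) 456, the composition reads bottom-heavy.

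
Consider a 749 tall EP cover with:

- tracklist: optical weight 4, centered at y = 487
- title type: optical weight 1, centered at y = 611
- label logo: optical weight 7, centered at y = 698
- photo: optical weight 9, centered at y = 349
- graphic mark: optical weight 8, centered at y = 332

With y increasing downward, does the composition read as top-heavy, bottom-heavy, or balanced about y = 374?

Total weight = 4 + 1 + 7 + 9 + 8 = 29.
Σw·y = 4·487 + 1·611 + 7·698 + 9·349 + 8·332 = 13242, so ȳ = 13242/29 ≈ 456.62.
Since 456.6 is below (larger y than) 374, the composition reads bottom-heavy.

bottom-heavy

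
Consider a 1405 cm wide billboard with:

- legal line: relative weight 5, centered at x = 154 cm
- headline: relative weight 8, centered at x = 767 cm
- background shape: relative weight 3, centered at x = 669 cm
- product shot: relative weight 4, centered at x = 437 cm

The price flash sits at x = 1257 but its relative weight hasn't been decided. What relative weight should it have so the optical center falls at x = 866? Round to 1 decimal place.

w ≈ 17.0

Known weights sum to 5 + 8 + 3 + 4 = 20; their moment is 5·154 + 8·767 + 3·669 + 4·437 = 10661.
For the centroid to hit 866: (10661 + w·1257) / (20 + w) = 866.
Solving: w = (866·20 − 10661) / (1257 − 866) = 6659 / 391 ≈ 17.03.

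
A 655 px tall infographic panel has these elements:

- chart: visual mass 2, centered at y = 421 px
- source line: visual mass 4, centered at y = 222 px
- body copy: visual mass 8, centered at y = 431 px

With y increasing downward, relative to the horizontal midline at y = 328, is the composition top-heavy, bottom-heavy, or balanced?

bottom-heavy

Weights sum to 2 + 4 + 8 = 14.
Σw·y = 2·421 + 4·222 + 8·431 = 5178, so ȳ = 5178/14 ≈ 369.86.
Since 369.9 is below (larger y than) 328, the composition reads bottom-heavy.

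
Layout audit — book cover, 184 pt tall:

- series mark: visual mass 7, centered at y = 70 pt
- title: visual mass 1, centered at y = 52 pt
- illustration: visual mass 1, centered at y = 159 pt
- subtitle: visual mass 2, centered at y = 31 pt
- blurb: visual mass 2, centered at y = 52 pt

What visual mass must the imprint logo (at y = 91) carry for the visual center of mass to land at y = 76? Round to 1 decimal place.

w ≈ 8.1

Existing Σw = 13 (7 + 1 + 1 + 2 + 2); existing moment 7·70 + 1·52 + 1·159 + 2·31 + 2·52 = 867.
Set Σw·y/Σw = 76: (867 + 91w) = 76·(13 + w).
So w = (76·13 − 867)/(91 − 76) = 121/15 ≈ 8.07.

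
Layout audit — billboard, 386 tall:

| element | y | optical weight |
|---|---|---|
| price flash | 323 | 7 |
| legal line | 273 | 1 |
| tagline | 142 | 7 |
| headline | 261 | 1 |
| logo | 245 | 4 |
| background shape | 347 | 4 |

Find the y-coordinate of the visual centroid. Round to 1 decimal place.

y ≈ 256.5

Σw = 7 + 1 + 7 + 1 + 4 + 4 = 24.
y: moment 6157 / weight 24 ≈ 256.54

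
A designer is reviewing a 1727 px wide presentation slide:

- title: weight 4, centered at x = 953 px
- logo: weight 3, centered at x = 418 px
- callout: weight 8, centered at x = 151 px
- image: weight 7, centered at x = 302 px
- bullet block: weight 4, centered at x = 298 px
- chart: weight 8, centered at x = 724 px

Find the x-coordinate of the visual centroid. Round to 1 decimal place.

x ≈ 452.1

Total weight = 4 + 3 + 8 + 7 + 4 + 8 = 34.
x: moment 15372 / weight 34 ≈ 452.12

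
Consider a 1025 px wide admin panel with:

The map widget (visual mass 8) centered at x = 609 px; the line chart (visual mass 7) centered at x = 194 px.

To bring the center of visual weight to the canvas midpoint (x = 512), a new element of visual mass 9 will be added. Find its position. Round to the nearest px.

x ≈ 673

With the new element, Σw becomes 8 + 7 + 9 = 24.
Along x: (6230 + 9·x) / 24 = 512 (existing moment 8·609 + 7·194 = 6230) ⇒ x = (12288 − 6230) / 9 ≈ 673.11.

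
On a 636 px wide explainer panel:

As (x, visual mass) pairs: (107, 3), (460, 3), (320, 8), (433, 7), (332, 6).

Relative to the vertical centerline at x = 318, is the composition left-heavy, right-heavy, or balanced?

Weights sum to 3 + 3 + 8 + 7 + 6 = 27.
Σw·x = 3·107 + 3·460 + 8·320 + 7·433 + 6·332 = 9284, so x̄ = 9284/27 ≈ 343.85.
Since 343.9 is right of 318, the composition reads right-heavy.

right-heavy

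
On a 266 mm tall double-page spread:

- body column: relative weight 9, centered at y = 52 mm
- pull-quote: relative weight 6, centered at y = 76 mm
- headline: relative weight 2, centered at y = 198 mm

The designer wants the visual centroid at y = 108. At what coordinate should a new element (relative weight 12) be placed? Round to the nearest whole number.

After adding the new element, total weight = 9 + 6 + 2 + 12 = 29.
y: target moment 29×108 = 3132; current 9·52 + 6·76 + 2·198 = 1320; the new element supplies 1812, so y = 1812/12 ≈ 151.00.

y ≈ 151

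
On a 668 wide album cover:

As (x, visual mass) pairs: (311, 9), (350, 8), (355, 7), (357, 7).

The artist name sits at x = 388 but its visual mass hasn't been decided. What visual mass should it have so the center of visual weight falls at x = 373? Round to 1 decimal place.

w ≈ 65.3

Existing Σw = 31 (9 + 8 + 7 + 7); existing moment 9·311 + 8·350 + 7·355 + 7·357 = 10583.
For the centroid to hit 373: (10583 + w·388) / (31 + w) = 373.
Rearranging, w·(388 − 373) = 373·31 − 10583 = 980, so w ≈ 980/15 = 65.33.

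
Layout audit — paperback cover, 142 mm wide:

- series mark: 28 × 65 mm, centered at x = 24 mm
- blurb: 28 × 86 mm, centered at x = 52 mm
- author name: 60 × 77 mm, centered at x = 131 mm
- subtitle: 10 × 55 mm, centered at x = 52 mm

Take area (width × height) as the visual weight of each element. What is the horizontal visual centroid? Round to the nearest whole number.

x ≈ 85

Taking area as weight: series mark 28·65 = 1820, blurb 28·86 = 2408, author name 60·77 = 4620, subtitle 10·55 = 550. Sum 9398.
Σw·x = 1820·24 + 2408·52 + 4620·131 + 550·52 = 802716, so x̄ = 802716/9398 ≈ 85.41.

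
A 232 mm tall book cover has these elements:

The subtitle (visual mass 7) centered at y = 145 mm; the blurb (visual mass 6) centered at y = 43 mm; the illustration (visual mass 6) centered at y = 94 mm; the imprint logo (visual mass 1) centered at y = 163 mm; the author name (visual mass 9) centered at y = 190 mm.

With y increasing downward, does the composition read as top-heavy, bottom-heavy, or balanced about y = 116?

Weights sum to 7 + 6 + 6 + 1 + 9 = 29.
y: (7·145 + 6·43 + 6·94 + 1·163 + 9·190) / 29 = 3710 / 29 ≈ 127.93
127.9 lies below (larger y than) the midline 116, so the layout is bottom-heavy.

bottom-heavy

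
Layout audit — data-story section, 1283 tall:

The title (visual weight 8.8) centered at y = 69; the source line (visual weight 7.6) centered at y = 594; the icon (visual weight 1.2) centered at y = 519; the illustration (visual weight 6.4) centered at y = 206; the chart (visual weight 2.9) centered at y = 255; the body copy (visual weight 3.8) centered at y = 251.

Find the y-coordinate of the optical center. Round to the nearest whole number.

Σw = 8.8 + 7.6 + 1.2 + 6.4 + 2.9 + 3.8 = 30.7.
y-moment: 8.8·69 + 7.6·594 + 1.2·519 + 6.4·206 + 2.9·255 + 3.8·251 = 8756.1; centroid 8756.1/30.7 ≈ 285.21.

y ≈ 285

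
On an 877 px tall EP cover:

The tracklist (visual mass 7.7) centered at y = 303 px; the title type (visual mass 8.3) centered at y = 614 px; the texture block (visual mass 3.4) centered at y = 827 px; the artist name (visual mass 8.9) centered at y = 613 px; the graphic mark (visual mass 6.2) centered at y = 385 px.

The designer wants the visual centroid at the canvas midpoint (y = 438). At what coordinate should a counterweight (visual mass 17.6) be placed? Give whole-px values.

y ≈ 269

New total weight: (7.7 + 8.3 + 3.4 + 8.9 + 6.2) + 17.6 = 52.1.
y: target moment 52.1×438 = 22819.8; current 7.7·303 + 8.3·614 + 3.4·827 + 8.9·613 + 6.2·385 = 18083.8; the counterweight supplies 4736.0, so y = 4736.0/17.6 ≈ 269.09.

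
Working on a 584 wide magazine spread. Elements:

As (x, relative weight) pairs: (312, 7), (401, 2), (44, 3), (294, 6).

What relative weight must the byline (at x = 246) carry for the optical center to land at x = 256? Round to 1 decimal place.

w ≈ 27.4

Known weights sum to 7 + 2 + 3 + 6 = 18; their moment is 7·312 + 2·401 + 3·44 + 6·294 = 4882.
Set Σw·x/Σw = 256: (4882 + 246w) = 256·(18 + w).
So w = (256·18 − 4882)/(246 − 256) = -274/-10 ≈ 27.40.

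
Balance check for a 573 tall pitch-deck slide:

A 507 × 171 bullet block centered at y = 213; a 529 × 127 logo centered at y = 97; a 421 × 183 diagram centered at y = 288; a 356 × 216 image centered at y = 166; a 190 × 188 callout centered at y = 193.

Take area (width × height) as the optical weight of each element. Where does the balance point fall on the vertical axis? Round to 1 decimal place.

y ≈ 194.5

Taking area as weight: bullet block 507·171 = 86697, logo 529·127 = 67183, diagram 421·183 = 77043, image 356·216 = 76896, callout 190·188 = 35720. Sum 343539.
y-moment: 86697·213 + 67183·97 + 77043·288 + 76896·166 + 35720·193 = 66830292; centroid 66830292/343539 ≈ 194.53.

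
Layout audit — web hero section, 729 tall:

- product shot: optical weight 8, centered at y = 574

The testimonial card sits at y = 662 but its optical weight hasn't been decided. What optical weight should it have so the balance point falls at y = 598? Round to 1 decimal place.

Known: weight 8 with moment 8·574 = 4592.
Set Σw·y/Σw = 598: (4592 + 662w) = 598·(8 + w).
Rearranging, w·(662 − 598) = 598·8 − 4592 = 192, so w ≈ 192/64 = 3.00.

w ≈ 3.0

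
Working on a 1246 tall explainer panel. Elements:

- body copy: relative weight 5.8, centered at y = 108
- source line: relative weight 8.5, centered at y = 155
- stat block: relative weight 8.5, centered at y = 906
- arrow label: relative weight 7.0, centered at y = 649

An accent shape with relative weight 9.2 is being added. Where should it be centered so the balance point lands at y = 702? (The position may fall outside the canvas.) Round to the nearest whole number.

After adding the accent shape, total weight = 5.8 + 8.5 + 8.5 + 7.0 + 9.2 = 39.0.
Along y: (14187.9 + 9.2·y) / 39.0 = 702 (existing moment 5.8·108 + 8.5·155 + 8.5·906 + 7.0·649 = 14187.9) ⇒ y = (27378.0 − 14187.9) / 9.2 ≈ 1433.71.

y ≈ 1434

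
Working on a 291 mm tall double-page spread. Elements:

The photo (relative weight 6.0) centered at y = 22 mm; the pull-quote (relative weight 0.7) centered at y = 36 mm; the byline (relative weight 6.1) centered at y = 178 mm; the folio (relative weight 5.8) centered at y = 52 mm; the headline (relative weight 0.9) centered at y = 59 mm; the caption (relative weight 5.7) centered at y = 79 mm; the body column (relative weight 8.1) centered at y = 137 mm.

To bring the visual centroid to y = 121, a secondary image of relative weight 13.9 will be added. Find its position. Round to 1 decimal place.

With the secondary image, Σw becomes 6.0 + 0.7 + 6.1 + 5.8 + 0.9 + 5.7 + 8.1 + 13.9 = 47.2.
Along y: (3157.7 + 13.9·y) / 47.2 = 121 (existing moment 6.0·22 + 0.7·36 + 6.1·178 + 5.8·52 + 0.9·59 + 5.7·79 + 8.1·137 = 3157.7) ⇒ y = (5711.2 − 3157.7) / 13.9 ≈ 183.71.

y ≈ 183.7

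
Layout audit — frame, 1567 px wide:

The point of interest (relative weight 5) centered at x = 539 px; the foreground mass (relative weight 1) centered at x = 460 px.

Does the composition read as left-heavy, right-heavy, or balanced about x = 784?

left-heavy

Σw = 5 + 1 = 6.
x-moment: 5·539 + 1·460 = 3155; centroid 3155/6 ≈ 525.83.
Since 525.8 is left of 784, the composition reads left-heavy.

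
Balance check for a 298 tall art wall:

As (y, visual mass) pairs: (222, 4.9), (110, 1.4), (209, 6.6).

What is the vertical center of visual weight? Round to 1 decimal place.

Total weight = 4.9 + 1.4 + 6.6 = 12.9.
y-moment: 4.9·222 + 1.4·110 + 6.6·209 = 2621.2; centroid 2621.2/12.9 ≈ 203.19.

y ≈ 203.2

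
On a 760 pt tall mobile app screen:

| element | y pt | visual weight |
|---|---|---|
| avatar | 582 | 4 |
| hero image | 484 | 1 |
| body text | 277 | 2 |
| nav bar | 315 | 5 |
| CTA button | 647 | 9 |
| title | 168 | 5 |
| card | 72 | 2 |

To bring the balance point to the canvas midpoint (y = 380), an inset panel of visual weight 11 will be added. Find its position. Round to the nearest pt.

After adding the inset panel, total weight = 4 + 1 + 2 + 5 + 9 + 5 + 2 + 11 = 39.
y: need Σw·y = 39·380 = 14820. Existing = 4·582 + 1·484 + 2·277 + 5·315 + 9·647 + 5·168 + 2·72 = 11748. Remainder 3072 / 11 ≈ 279.27.

y ≈ 279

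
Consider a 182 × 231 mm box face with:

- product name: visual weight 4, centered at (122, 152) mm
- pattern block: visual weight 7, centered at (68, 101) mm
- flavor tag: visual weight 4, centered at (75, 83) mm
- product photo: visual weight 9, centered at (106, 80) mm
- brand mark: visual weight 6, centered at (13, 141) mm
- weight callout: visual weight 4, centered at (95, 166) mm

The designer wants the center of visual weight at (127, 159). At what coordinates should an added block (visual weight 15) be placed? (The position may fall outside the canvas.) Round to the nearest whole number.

(236, 261)

After adding the added block, total weight = 4 + 7 + 4 + 9 + 6 + 4 + 15 = 49.
x: target moment 49×127 = 6223; current 4·122 + 7·68 + 4·75 + 9·106 + 6·13 + 4·95 = 2676; the added block supplies 3547, so x = 3547/15 ≈ 236.47.
y: target moment 49×159 = 7791; current 4·152 + 7·101 + 4·83 + 9·80 + 6·141 + 4·166 = 3877; the added block supplies 3914, so y = 3914/15 ≈ 260.93.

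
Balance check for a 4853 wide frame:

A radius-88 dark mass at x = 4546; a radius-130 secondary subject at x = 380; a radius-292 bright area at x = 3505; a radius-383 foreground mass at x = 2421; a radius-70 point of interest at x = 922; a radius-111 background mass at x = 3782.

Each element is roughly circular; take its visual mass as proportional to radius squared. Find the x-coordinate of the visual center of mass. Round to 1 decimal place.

r² weights: dark mass 88² = 7744, secondary subject 130² = 16900, bright area 292² = 85264, foreground mass 383² = 146689, point of interest 70² = 4900, background mass 111² = 12321. Total = 273818.
x: moment 746726435 / weight 273818 ≈ 2727.09

x ≈ 2727.1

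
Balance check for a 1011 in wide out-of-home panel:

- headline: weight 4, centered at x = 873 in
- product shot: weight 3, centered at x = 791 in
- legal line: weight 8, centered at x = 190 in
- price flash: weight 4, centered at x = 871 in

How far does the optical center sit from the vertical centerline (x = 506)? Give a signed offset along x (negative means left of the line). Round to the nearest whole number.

≈ 66 in

Σw = 4 + 3 + 8 + 4 = 19.
Σw·x = 4·873 + 3·791 + 8·190 + 4·871 = 10869, so x̄ = 10869/19 ≈ 572.05.
Offset from x = 506: 572.05 − 506 ≈ 66.05.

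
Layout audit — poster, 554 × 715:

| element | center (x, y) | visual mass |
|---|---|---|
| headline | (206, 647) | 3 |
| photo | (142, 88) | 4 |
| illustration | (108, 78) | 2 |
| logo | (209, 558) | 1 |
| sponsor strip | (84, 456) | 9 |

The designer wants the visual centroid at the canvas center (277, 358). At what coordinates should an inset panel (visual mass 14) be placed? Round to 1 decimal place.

With the inset panel, Σw becomes 3 + 4 + 2 + 1 + 9 + 14 = 33.
x: need Σw·x = 33·277 = 9141. Existing = 3·206 + 4·142 + 2·108 + 1·209 + 9·84 = 2367. Remainder 6774 / 14 ≈ 483.86.
y: need Σw·y = 33·358 = 11814. Existing = 3·647 + 4·88 + 2·78 + 1·558 + 9·456 = 7111. Remainder 4703 / 14 ≈ 335.93.

(483.9, 335.9)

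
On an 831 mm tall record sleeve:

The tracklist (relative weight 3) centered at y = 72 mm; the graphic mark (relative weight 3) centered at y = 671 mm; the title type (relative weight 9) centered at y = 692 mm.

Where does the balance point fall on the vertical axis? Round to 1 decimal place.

y ≈ 563.8

Weights sum to 3 + 3 + 9 = 15.
y: (3·72 + 3·671 + 9·692) / 15 = 8457 / 15 ≈ 563.80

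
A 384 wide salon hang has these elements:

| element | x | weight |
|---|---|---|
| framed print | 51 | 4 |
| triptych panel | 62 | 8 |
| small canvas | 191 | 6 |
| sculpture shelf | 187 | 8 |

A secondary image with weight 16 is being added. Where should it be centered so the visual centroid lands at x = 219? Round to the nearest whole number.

After adding the secondary image, total weight = 4 + 8 + 6 + 8 + 16 = 42.
x: need Σw·x = 42·219 = 9198. Existing = 4·51 + 8·62 + 6·191 + 8·187 = 3342. Remainder 5856 / 16 ≈ 366.00.

x ≈ 366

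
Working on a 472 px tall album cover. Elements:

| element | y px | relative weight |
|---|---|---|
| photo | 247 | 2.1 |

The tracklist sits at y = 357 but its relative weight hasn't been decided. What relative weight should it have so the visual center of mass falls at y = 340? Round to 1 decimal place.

w ≈ 11.5

The single fixed element contributes weight 2.1, moment 2.1·247 = 518.7.
Balance at y = 340 requires (518.7 + w·357) / (2.1 + w) = 340.
So w = (340·2.1 − 518.7)/(357 − 340) = 195.3/17 ≈ 11.49.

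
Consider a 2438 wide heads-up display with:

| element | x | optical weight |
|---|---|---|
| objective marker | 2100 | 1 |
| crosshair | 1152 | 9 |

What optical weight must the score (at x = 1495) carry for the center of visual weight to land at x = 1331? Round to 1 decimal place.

Known weights sum to 1 + 9 = 10; their moment is 1·2100 + 9·1152 = 12468.
Balance at x = 1331 requires (12468 + w·1495) / (10 + w) = 1331.
Solving: w = (1331·10 − 12468) / (1495 − 1331) = 842 / 164 ≈ 5.13.

w ≈ 5.1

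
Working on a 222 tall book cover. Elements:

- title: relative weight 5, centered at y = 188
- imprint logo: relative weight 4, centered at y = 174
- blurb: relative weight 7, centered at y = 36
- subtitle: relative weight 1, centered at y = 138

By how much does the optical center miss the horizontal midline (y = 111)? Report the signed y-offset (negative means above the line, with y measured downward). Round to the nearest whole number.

≈ 8

Weights sum to 5 + 4 + 7 + 1 = 17.
Σw·y = 5·188 + 4·174 + 7·36 + 1·138 = 2026, so ȳ = 2026/17 ≈ 119.18.
Difference: 119.18 − 111 ≈ 8.18.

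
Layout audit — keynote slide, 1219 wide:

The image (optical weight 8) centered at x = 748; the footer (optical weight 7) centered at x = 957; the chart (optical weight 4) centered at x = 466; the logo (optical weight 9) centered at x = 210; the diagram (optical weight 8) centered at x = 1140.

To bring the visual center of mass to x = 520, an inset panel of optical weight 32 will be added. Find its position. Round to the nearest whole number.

x ≈ 306

After adding the inset panel, total weight = 8 + 7 + 4 + 9 + 8 + 32 = 68.
x: target moment 68×520 = 35360; current 8·748 + 7·957 + 4·466 + 9·210 + 8·1140 = 25557; the inset panel supplies 9803, so x = 9803/32 ≈ 306.34.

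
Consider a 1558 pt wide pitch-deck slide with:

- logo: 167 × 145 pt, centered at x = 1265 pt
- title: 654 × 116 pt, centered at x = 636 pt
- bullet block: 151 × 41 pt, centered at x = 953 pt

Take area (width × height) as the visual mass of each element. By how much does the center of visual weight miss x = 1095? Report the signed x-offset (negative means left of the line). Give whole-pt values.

Areas: logo 167·145 = 24215, title 654·116 = 75864, bullet block 151·41 = 6191. Total weight = 106270.
x-moment: 24215·1265 + 75864·636 + 6191·953 = 84781502; centroid 84781502/106270 ≈ 797.79.
Against x = 1095, that's 797.79 − 1095 = -297.21.

≈ -297 pt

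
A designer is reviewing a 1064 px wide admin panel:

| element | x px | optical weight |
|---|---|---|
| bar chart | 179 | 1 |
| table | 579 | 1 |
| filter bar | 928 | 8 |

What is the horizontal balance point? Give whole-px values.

Weights sum to 1 + 1 + 8 = 10.
Σw·x = 1·179 + 1·579 + 8·928 = 8182, so x̄ = 8182/10 ≈ 818.20.

x ≈ 818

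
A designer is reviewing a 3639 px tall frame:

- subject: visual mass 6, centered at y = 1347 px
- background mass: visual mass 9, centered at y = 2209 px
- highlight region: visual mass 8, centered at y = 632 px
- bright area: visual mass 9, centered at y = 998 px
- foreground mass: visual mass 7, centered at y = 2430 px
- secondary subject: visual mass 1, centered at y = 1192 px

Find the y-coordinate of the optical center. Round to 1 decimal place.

Total weight = 6 + 9 + 8 + 9 + 7 + 1 = 40.
Σw·y = 6·1347 + 9·2209 + 8·632 + 9·998 + 7·2430 + 1·1192 = 60203, so ȳ = 60203/40 ≈ 1505.08.

y ≈ 1505.1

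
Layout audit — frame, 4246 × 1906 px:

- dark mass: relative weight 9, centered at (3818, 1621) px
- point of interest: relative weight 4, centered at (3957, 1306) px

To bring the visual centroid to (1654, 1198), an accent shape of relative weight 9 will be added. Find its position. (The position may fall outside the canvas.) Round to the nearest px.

(-1534, 727)

New total weight: (9 + 4) + 9 = 22.
Along x: (50190 + 9·x) / 22 = 1654 (existing moment 9·3818 + 4·3957 = 50190) ⇒ x = (36388 − 50190) / 9 ≈ -1533.56.
Along y: (19813 + 9·y) / 22 = 1198 (existing moment 9·1621 + 4·1306 = 19813) ⇒ y = (26356 − 19813) / 9 ≈ 727.00.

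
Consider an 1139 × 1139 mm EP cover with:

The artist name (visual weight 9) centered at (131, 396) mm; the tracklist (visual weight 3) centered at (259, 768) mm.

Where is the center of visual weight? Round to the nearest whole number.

(163, 489)

Total weight = 9 + 3 = 12.
Σw·x = 9·131 + 3·259 = 1956, so x̄ = 1956/12 ≈ 163.00.
Σw·y = 9·396 + 3·768 = 5868, so ȳ = 5868/12 ≈ 489.00.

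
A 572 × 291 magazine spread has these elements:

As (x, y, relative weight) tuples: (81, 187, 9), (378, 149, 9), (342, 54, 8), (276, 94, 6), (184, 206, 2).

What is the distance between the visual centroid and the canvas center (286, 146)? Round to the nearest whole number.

Σw = 9 + 9 + 8 + 6 + 2 = 34.
x: (9·81 + 9·378 + 8·342 + 6·276 + 2·184) / 34 = 8891 / 34 ≈ 261.50
y: (9·187 + 9·149 + 8·54 + 6·94 + 2·206) / 34 = 4432 / 34 ≈ 130.35
Relative to (286, 146): Δ = (-24.50, -15.65); |Δ| = √(-24.50² + -15.65²) ≈ 29.07.

≈ 29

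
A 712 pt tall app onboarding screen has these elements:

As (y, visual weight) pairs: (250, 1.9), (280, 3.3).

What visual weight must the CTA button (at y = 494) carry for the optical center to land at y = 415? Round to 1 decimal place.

Fixed elements: Σw = 1.9 + 3.3 = 5.2, Σw·y = 1.9·250 + 3.3·280 = 1399.0.
Balance at y = 415 requires (1399.0 + w·494) / (5.2 + w) = 415.
Rearranging, w·(494 − 415) = 415·5.2 − 1399.0 = 759.0, so w ≈ 759.0/79 = 9.61.

w ≈ 9.6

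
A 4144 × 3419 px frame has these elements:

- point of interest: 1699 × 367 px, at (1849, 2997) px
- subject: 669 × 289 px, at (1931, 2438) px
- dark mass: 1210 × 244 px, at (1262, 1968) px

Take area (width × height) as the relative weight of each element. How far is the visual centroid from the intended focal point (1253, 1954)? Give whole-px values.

Areas: point of interest 1699·367 = 623533, subject 669·289 = 193341, dark mass 1210·244 = 295240. Total weight = 1112114.
Σw·x = 623533·1849 + 193341·1931 + 295240·1262 = 1898846868, so x̄ = 1898846868/1112114 ≈ 1707.42.
Σw·y = 623533·2997 + 193341·2438 + 295240·1968 = 2921126079, so ȳ = 2921126079/1112114 ≈ 2626.64.
Offset from (1253, 1954): Δx ≈ 454.42, Δy ≈ 672.64; distance = √(Δx² + Δy²) ≈ 811.76.

≈ 812 px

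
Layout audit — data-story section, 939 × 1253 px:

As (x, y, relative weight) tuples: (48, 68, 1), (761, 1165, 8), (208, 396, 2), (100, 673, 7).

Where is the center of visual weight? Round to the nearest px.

(403, 827)

Σw = 1 + 8 + 2 + 7 = 18.
x: (1·48 + 8·761 + 2·208 + 7·100) / 18 = 7252 / 18 ≈ 402.89
y: (1·68 + 8·1165 + 2·396 + 7·673) / 18 = 14891 / 18 ≈ 827.28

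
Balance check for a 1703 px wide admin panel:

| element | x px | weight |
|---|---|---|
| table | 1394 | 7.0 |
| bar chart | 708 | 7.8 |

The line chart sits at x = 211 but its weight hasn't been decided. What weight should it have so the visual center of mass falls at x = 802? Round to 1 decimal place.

w ≈ 5.8

Fixed elements: Σw = 7.0 + 7.8 = 14.8, Σw·x = 7.0·1394 + 7.8·708 = 15280.4.
Set Σw·x/Σw = 802: (15280.4 + 211w) = 802·(14.8 + w).
Rearranging, w·(211 − 802) = 802·14.8 − 15280.4 = -3410.8, so w ≈ -3410.8/-591 = 5.77.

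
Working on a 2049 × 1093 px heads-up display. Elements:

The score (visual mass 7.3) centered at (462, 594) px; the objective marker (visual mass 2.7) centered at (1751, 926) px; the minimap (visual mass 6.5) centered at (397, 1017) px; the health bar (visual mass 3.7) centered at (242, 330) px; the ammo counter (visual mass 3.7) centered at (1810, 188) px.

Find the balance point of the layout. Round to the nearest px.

(765, 643)

Σw = 7.3 + 2.7 + 6.5 + 3.7 + 3.7 = 23.9.
x: (7.3·462 + 2.7·1751 + 6.5·397 + 3.7·242 + 3.7·1810) / 23.9 = 18273.2 / 23.9 ≈ 764.57
y: (7.3·594 + 2.7·926 + 6.5·1017 + 3.7·330 + 3.7·188) / 23.9 = 15363.5 / 23.9 ≈ 642.82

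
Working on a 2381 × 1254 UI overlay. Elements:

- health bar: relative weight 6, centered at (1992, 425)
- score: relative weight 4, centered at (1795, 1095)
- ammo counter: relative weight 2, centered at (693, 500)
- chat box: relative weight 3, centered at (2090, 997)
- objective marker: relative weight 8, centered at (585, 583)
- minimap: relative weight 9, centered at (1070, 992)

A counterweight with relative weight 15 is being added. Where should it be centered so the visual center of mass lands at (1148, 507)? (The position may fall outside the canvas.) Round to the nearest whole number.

With the counterweight, Σw becomes 6 + 4 + 2 + 3 + 8 + 9 + 15 = 47.
x: need Σw·x = 47·1148 = 53956. Existing = 6·1992 + 4·1795 + 2·693 + 3·2090 + 8·585 + 9·1070 = 41098. Remainder 12858 / 15 ≈ 857.20.
y: need Σw·y = 47·507 = 23829. Existing = 6·425 + 4·1095 + 2·500 + 3·997 + 8·583 + 9·992 = 24513. Remainder -684 / 15 ≈ -45.60.

(857, -46)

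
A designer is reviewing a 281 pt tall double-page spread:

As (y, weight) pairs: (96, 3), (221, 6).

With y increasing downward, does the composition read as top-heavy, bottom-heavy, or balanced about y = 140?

Total weight = 3 + 6 = 9.
Σw·y = 3·96 + 6·221 = 1614, so ȳ = 1614/9 ≈ 179.33.
179.3 vs midline 140 → bottom-heavy.

bottom-heavy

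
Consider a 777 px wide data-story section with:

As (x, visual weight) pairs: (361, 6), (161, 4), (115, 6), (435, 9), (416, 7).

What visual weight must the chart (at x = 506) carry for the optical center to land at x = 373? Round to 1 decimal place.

w ≈ 12.1

Known weights sum to 6 + 4 + 6 + 9 + 7 = 32; their moment is 6·361 + 4·161 + 6·115 + 9·435 + 7·416 = 10327.
Balance at x = 373 requires (10327 + w·506) / (32 + w) = 373.
Solving: w = (373·32 − 10327) / (506 − 373) = 1609 / 133 ≈ 12.10.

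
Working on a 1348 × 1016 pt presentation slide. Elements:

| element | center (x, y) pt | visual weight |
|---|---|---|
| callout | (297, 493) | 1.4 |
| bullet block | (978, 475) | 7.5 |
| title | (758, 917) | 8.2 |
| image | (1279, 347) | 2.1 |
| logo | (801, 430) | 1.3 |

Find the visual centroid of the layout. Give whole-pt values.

(863, 637)

Σw = 1.4 + 7.5 + 8.2 + 2.1 + 1.3 = 20.5.
Σw·x = 1.4·297 + 7.5·978 + 8.2·758 + 2.1·1279 + 1.3·801 = 17693.6, so x̄ = 17693.6/20.5 ≈ 863.10.
Σw·y = 1.4·493 + 7.5·475 + 8.2·917 + 2.1·347 + 1.3·430 = 13059.8, so ȳ = 13059.8/20.5 ≈ 637.06.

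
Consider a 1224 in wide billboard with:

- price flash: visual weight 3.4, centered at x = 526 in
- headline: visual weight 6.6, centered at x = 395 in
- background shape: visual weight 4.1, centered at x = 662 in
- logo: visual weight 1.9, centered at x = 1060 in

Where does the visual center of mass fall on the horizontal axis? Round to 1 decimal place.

x ≈ 570.2

Σw = 3.4 + 6.6 + 4.1 + 1.9 = 16.0.
x: (3.4·526 + 6.6·395 + 4.1·662 + 1.9·1060) / 16.0 = 9123.6 / 16.0 ≈ 570.23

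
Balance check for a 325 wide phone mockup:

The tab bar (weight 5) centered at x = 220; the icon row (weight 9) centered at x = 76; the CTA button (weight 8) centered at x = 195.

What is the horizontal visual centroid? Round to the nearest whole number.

Weights sum to 5 + 9 + 8 = 22.
x-moment: 5·220 + 9·76 + 8·195 = 3344; centroid 3344/22 ≈ 152.00.

x ≈ 152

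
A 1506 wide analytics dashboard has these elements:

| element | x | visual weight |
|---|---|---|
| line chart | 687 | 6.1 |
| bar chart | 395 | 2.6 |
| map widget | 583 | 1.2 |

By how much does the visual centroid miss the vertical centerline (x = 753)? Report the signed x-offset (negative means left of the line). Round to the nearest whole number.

≈ -155

Σw = 6.1 + 2.6 + 1.2 = 9.9.
x: (6.1·687 + 2.6·395 + 1.2·583) / 9.9 = 5917.3 / 9.9 ≈ 597.71
Against x = 753, that's 597.71 − 753 = -155.29.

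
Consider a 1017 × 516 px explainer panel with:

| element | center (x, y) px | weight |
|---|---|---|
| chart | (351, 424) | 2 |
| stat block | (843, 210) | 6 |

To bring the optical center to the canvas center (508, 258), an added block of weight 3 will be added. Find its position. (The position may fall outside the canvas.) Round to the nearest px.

(-57, 243)

New total weight: (2 + 6) + 3 = 11.
x: need Σw·x = 11·508 = 5588. Existing = 2·351 + 6·843 = 5760. Remainder -172 / 3 ≈ -57.33.
y: need Σw·y = 11·258 = 2838. Existing = 2·424 + 6·210 = 2108. Remainder 730 / 3 ≈ 243.33.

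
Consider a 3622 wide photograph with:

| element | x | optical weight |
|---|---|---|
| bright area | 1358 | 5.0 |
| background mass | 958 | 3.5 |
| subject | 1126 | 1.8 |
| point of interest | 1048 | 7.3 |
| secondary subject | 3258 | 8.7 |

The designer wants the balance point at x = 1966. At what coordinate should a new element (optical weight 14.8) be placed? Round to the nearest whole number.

x ≈ 2205

After adding the new element, total weight = 5.0 + 3.5 + 1.8 + 7.3 + 8.7 + 14.8 = 41.1.
Along x: (48164.8 + 14.8·x) / 41.1 = 1966 (existing moment 5.0·1358 + 3.5·958 + 1.8·1126 + 7.3·1048 + 8.7·3258 = 48164.8) ⇒ x = (80802.6 − 48164.8) / 14.8 ≈ 2205.26.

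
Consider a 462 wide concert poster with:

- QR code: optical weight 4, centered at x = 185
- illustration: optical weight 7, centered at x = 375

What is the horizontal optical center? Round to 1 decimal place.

Total weight = 4 + 7 = 11.
x: (4·185 + 7·375) / 11 = 3365 / 11 ≈ 305.91

x ≈ 305.9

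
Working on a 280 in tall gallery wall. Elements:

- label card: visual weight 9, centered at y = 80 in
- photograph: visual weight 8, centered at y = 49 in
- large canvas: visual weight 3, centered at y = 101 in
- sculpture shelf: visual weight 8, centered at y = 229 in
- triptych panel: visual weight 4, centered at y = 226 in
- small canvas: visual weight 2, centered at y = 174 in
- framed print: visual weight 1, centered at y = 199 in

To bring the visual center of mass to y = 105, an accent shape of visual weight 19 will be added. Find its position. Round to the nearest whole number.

y ≈ 51

New total weight: (9 + 8 + 3 + 8 + 4 + 2 + 1) + 19 = 54.
Along y: (4698 + 19·y) / 54 = 105 (existing moment 9·80 + 8·49 + 3·101 + 8·229 + 4·226 + 2·174 + 1·199 = 4698) ⇒ y = (5670 − 4698) / 19 ≈ 51.16.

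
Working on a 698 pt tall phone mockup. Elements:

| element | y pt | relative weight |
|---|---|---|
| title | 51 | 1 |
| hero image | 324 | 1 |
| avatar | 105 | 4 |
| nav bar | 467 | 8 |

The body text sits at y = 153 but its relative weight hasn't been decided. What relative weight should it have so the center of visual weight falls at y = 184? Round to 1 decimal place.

Fixed elements: Σw = 1 + 1 + 4 + 8 = 14, Σw·y = 1·51 + 1·324 + 4·105 + 8·467 = 4531.
For the centroid to hit 184: (4531 + w·153) / (14 + w) = 184.
Solving: w = (184·14 − 4531) / (153 − 184) = -1955 / -31 ≈ 63.06.

w ≈ 63.1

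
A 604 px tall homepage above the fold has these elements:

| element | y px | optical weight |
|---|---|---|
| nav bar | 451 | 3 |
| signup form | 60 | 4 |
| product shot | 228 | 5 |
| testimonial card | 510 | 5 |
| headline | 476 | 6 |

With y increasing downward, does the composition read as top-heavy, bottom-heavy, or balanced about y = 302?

Total weight = 3 + 4 + 5 + 5 + 6 = 23.
y-moment: 3·451 + 4·60 + 5·228 + 5·510 + 6·476 = 8139; centroid 8139/23 ≈ 353.87.
Since 353.9 is below (larger y than) 302, the composition reads bottom-heavy.

bottom-heavy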